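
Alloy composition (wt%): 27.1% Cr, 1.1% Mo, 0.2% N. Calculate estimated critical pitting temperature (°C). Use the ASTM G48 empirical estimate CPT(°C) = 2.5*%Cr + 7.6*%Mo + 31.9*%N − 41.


Apply the ASTM G48 empirical CPT estimate: CPT(°C) = 2.5*%Cr + 7.6*%Mo + 31.9*%N − 41
2.5*27.1 = 67.75; 7.6*1.1 = 8.36; 31.9*0.2 = 6.38
CPT = 67.75 + 8.36 + 6.38 − 41 = 41.49 °C
Rounded to 0.1 °C: CPT ≈ 41.5 °C

41.5 °C


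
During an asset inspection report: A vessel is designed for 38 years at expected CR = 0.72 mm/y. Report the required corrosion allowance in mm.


Corrosion allowance = CR × design life
CA = 0.72 * 38 = 27.36 mm

27.36 mm


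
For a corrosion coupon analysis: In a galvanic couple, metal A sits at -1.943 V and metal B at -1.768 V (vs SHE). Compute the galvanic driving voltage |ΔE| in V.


Driving voltage is the absolute potential difference.
|ΔE| = |-1.943 − (-1.768)| = 0.175 V

0.175 V


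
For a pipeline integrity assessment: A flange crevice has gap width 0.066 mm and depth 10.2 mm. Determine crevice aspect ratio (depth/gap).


Aspect ratio = depth / gap
Ratio = 10.2 / 0.066 = 154.5

154.5


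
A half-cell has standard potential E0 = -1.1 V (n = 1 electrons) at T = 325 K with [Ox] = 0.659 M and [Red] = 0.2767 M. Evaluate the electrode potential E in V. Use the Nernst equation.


Apply the Nernst equation: E = E0 + (RT/nF)*ln([Ox]/[Red])
Step 1: RT/nF = 8.314*325/(1*96485) = 0.02800487 V
Step 2: [Ox]/[Red] = 0.659/0.2767 = 2.381641
Step 3: ln(2.381641) = 0.86779
Step 4: correction = 0.02800487 * 0.86779 = 0.0243 V
E = -1.1 + 0.0243 = -1.0757 V

-1.0757 V


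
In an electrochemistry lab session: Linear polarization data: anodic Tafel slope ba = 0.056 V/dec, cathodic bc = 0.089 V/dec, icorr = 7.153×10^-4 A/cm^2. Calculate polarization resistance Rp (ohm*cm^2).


Apply the Stern-Geary equation: Rp = ba*bc / (2.303*icorr*(ba+bc))
ba*bc = 0.056*0.089 = 0.004984
ba+bc = 0.145; 2.303*icorr*(ba+bc) = 2.303*7.153×10^-4*0.145 = 2.3886371×10^-4
Rp = 0.004984 / 2.3886371×10^-4 = 20.87 ohm*cm^2

20.87 ohm*cm^2


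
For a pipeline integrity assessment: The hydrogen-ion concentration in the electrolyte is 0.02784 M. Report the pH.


pH = −log10[H+]
pH = −log10(0.02784) = 1.56

1.56


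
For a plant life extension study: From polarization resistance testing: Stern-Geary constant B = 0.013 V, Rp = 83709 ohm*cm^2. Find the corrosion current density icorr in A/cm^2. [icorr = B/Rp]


Apply the Stern-Geary relation: icorr = B / Rp
icorr = 0.013 / 83709 = 1.553×10^-7 A/cm^2

1.553×10^-7 A/cm^2


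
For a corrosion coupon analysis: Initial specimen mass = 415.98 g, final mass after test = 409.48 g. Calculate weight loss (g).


Weight loss = initial − final
WL = 415.98 − 409.48 = 6.5 g

6.5 g


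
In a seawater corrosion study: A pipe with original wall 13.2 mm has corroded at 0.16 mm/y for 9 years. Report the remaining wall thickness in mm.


Remaining wall = original − CR × time
t = 13.2 − 0.16*9 = 13.2 − 1.44 = 11.76 mm

11.76 mm


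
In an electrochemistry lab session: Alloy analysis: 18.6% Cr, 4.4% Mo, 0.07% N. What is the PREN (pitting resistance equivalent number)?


Apply the PREN formula: PREN = Cr + 3.3*Mo + 16*N
PREN = 18.6 + 3.3*4.4 + 16*0.07
PREN = 18.6 + 14.52 + 1.12 = 34.24

34.24


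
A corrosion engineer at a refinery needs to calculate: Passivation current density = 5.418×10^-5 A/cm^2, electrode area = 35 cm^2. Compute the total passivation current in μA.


I = i_pass * A, then convert A → μA (×10^6)
I = 5.418×10^-5 * 35 * 10^6 = 1896.3 μA

1896.3 μA


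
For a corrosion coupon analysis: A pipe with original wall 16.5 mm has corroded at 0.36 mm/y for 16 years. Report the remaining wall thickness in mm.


Remaining wall = original − CR × time
t = 16.5 − 0.36*16 = 16.5 − 5.76 = 10.74 mm

10.74 mm


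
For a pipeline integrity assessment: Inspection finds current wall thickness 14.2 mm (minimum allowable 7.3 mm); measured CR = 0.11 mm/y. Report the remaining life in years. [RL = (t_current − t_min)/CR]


Apply the remaining-life relation: RL = (t_current − t_min) / CR
RL = (14.2 − 7.3) / 0.11 = 6.9 / 0.11 = 62.7 years

62.7 years


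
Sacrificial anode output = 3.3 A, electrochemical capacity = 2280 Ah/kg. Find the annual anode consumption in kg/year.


Annual consumption = current * hours per year / capacity
Rate = 3.3 * 8760 / 2280 = 12.7 kg/year

12.7 kg/year


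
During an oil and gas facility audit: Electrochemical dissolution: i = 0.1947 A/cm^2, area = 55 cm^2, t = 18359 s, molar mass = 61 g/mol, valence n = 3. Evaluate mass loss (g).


Apply Faraday's law: m = i*A*t*M / (n*F)
Total charge passed Q = i*A*t = 0.1947*55*18359 = 196597.3515 C
m = Q*M/(n*F) = 196597.3515*61/(3*96485) = 41.4311 g

41.4311 g


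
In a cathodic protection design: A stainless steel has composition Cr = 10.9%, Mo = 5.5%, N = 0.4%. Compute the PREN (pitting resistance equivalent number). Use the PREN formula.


Apply the PREN formula: PREN = Cr + 3.3*Mo + 16*N
PREN = 10.9 + 3.3*5.5 + 16*0.4
PREN = 10.9 + 18.15 + 6.4 = 35.45

35.45


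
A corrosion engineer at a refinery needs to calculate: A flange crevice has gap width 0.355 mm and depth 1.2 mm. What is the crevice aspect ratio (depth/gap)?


Aspect ratio = depth / gap
Ratio = 1.2 / 0.355 = 3.4

3.4


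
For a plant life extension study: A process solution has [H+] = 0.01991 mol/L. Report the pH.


pH = −log10[H+]
pH = −log10(0.01991) = 1.7

1.7


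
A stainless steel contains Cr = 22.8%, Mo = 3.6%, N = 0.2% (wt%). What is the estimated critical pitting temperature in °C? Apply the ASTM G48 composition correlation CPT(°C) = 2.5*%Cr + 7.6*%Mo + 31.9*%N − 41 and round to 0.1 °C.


Apply the ASTM G48 empirical CPT estimate: CPT(°C) = 2.5*%Cr + 7.6*%Mo + 31.9*%N − 41
2.5*22.8 = 57; 7.6*3.6 = 27.36; 31.9*0.2 = 6.38
CPT = 57 + 27.36 + 6.38 − 41 = 49.74 °C
Rounded to 0.1 °C: CPT ≈ 49.7 °C

49.7 °C


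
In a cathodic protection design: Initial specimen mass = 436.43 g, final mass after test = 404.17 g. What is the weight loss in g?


Weight loss = initial − final
WL = 436.43 − 404.17 = 32.26 g

32.26 g


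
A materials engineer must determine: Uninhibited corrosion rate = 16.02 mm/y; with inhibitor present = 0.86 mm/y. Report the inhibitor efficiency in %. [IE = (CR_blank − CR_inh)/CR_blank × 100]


Apply the inhibitor-efficiency definition: IE = (CR_blank − CR_inh)/CR_blank × 100
IE = (16.02 − 0.86) / 16.02 × 100
IE = 15.16 / 16.02 × 100 = 94.6 %

94.6 %


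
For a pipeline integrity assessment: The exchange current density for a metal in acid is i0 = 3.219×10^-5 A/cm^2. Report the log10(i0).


i0 = 3.219×10^-5 A/cm^2
log10(i0) = -4.492

-4.492


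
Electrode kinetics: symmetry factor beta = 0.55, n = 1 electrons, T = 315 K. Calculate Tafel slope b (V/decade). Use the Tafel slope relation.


Apply the Tafel slope relation: b = 2.303*R*T/(beta*n*F)
Numerator: 2.303 * 8.314 * 315 = 6031.35
Denominator: 0.55 * 1 * 96485 = 53066.75
b = 6031.35 / 53066.75 = 0.1137 V/decade

0.1137 V/decade


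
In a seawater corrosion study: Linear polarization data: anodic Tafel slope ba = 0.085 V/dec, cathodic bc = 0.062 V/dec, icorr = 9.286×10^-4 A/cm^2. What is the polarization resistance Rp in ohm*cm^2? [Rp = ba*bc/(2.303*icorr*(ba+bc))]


Apply the Stern-Geary equation: Rp = ba*bc / (2.303*icorr*(ba+bc))
ba*bc = 0.085*0.062 = 0.00527
ba+bc = 0.147; 2.303*icorr*(ba+bc) = 2.303*9.286×10^-4*0.147 = 3.1436917×10^-4
Rp = 0.00527 / 3.1436917×10^-4 = 16.8 ohm*cm^2

16.8 ohm*cm^2


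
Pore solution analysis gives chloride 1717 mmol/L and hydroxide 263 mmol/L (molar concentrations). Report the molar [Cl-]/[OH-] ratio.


Threshold parameter = [Cl-] / [OH-] (molar basis; both in mmol/L, so units cancel)
Ratio = 1717 / 263 = 6.53

6.53


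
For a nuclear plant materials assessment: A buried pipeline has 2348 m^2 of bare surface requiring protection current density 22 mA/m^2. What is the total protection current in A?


I = area * current density, then convert mA → A (÷1000)
I = 2348 * 22 / 1000 = 51.66 A

51.66 A


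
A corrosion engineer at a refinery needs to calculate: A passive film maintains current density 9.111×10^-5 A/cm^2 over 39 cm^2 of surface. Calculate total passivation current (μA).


I = i_pass * A, then convert A → μA (×10^6)
I = 9.111×10^-5 * 39 * 10^6 = 3553.29 μA

3553.29 μA


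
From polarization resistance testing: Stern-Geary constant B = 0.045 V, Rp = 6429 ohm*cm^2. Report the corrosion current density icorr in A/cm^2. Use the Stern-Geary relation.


Apply the Stern-Geary relation: icorr = B / Rp
icorr = 0.045 / 6429 = 7.0×10^-6 A/cm^2

7.0×10^-6 A/cm^2


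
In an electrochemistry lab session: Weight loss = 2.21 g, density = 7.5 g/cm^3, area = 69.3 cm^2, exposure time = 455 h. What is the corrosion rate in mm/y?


Apply the mm/y weight-loss relation: CR = 87600 * W / (D * A * T)
Numerator: 87600 * 2.21 = 193596.0
Denominator: 7.5 * 69.3 * 455 = 236486.25
CR = 193596.0 / 236486.25 = 0.818635 mm/y

0.818635 mm/y


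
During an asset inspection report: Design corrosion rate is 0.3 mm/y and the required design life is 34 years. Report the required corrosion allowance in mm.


Corrosion allowance = CR × design life
CA = 0.3 * 34 = 10.2 mm

10.2 mm


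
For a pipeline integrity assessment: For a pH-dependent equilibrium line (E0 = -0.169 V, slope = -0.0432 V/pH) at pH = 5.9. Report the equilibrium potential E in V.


Apply the Pourbaix line equation: E = E0 + slope*pH
E = -0.169 + (-0.0432)*5.9 = -0.169 + (-0.25488) = -0.42388 V
Rounded to 4 decimal places: E = -0.4239 V

-0.4239 V


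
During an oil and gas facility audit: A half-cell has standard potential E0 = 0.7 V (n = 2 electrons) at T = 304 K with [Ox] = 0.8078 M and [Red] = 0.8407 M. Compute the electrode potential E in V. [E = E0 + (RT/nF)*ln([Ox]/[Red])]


Apply the Nernst equation: E = E0 + (RT/nF)*ln([Ox]/[Red])
Step 1: RT/nF = 8.314*304/(2*96485) = 0.01309766 V
Step 2: [Ox]/[Red] = 0.8078/0.8407 = 0.960866
Step 3: ln(0.960866) = -0.03992
Step 4: correction = 0.01309766 * -0.03992 = -0.0005 V
E = 0.7 + -0.0005 = 0.6995 V

0.6995 V


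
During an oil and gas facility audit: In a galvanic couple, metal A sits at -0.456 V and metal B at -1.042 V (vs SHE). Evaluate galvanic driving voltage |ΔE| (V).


Driving voltage is the absolute potential difference.
|ΔE| = |-0.456 − (-1.042)| = 0.586 V

0.586 V


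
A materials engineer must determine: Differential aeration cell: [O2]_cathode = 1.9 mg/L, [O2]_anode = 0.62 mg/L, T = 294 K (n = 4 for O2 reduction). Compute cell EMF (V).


Apply the Nernst concentration-cell relation: E = (RT/nF)*ln(C_cathode/C_anode)
RT/nF = 8.314*294/(4*96485) = 0.00633341 V
ln(1.9/0.62) = 1.11989
E = 0.00633341 * 1.11989 = 0.00709 V

0.00709 V


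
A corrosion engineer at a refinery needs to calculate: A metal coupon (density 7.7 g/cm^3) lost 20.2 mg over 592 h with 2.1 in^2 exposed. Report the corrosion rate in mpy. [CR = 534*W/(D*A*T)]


Apply the mpy weight-loss relation: CR = 534 * W / (D * A * T)
Numerator: 534 * 20.2 = 10786.8
Denominator: 7.7 * 2.1 * 592 = 9572.64
CR = 10786.8 / 9572.64 = 1.127 mpy

1.127 mpy


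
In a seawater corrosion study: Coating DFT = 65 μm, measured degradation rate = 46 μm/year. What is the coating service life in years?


Service life = thickness / degradation rate
Life = 65 / 46 = 1.4 years

1.4 years


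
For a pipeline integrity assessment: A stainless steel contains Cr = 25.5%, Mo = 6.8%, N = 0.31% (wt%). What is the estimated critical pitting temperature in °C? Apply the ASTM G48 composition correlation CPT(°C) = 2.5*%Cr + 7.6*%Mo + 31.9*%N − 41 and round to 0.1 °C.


Apply the ASTM G48 empirical CPT estimate: CPT(°C) = 2.5*%Cr + 7.6*%Mo + 31.9*%N − 41
2.5*25.5 = 63.75; 7.6*6.8 = 51.68; 31.9*0.31 = 9.889
CPT = 63.75 + 51.68 + 9.889 − 41 = 84.319 °C
Rounded to 0.1 °C: CPT ≈ 84.3 °C

84.3 °C


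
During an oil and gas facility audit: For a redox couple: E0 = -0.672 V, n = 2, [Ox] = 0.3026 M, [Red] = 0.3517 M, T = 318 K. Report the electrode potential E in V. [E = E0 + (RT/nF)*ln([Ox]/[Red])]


Apply the Nernst equation: E = E0 + (RT/nF)*ln([Ox]/[Red])
Step 1: RT/nF = 8.314*318/(2*96485) = 0.01370084 V
Step 2: [Ox]/[Red] = 0.3026/0.3517 = 0.860392
Step 3: ln(0.860392) = -0.150367
Step 4: correction = 0.01370084 * -0.150367 = -0.002 V
E = -0.672 + -0.002 = -0.674 V

-0.674 V


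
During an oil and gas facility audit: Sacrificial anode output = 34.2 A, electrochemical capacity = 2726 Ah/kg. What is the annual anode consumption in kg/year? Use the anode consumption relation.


Annual consumption = current * hours per year / capacity
Rate = 34.2 * 8760 / 2726 = 109.9 kg/year

109.9 kg/year


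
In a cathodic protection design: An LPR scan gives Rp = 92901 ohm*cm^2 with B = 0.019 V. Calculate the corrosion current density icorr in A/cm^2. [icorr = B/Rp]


Apply the Stern-Geary relation: icorr = B / Rp
icorr = 0.019 / 92901 = 2.045×10^-7 A/cm^2

2.045×10^-7 A/cm^2


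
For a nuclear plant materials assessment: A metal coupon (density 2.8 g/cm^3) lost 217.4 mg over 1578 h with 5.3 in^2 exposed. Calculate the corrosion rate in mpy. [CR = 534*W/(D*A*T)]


Apply the mpy weight-loss relation: CR = 534 * W / (D * A * T)
Numerator: 534 * 217.4 = 116091.6
Denominator: 2.8 * 5.3 * 1578 = 23417.52
CR = 116091.6 / 23417.52 = 4.9575 mpy

4.9575 mpy


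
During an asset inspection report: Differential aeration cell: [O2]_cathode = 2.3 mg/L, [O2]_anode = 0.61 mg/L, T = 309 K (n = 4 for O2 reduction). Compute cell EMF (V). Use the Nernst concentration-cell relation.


Apply the Nernst concentration-cell relation: E = (RT/nF)*ln(C_cathode/C_anode)
RT/nF = 8.314*309/(4*96485) = 0.00665654 V
ln(2.3/0.61) = 1.32721
E = 0.00665654 * 1.32721 = 0.00883 V

0.00883 V


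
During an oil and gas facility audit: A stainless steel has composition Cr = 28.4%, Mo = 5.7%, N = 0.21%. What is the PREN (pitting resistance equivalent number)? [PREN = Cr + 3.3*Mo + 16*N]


Apply the PREN formula: PREN = Cr + 3.3*Mo + 16*N
PREN = 28.4 + 3.3*5.7 + 16*0.21
PREN = 28.4 + 18.81 + 3.36 = 50.57

50.57


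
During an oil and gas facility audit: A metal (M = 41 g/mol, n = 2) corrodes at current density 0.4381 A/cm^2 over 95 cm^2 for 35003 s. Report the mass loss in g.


Apply Faraday's law: m = i*A*t*M / (n*F)
Total charge passed Q = i*A*t = 0.4381*95*35003 = 1456807.3585 C
m = Q*M/(n*F) = 1456807.3585*41/(2*96485) = 309.52532 g

309.52532 g


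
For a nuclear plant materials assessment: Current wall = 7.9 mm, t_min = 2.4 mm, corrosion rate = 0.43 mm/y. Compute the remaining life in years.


Apply the remaining-life relation: RL = (t_current − t_min) / CR
RL = (7.9 − 2.4) / 0.43 = 5.5 / 0.43 = 12.8 years

12.8 years


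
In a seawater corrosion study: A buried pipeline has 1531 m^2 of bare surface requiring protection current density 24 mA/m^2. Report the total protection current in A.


I = area * current density, then convert mA → A (÷1000)
I = 1531 * 24 / 1000 = 36.74 A

36.74 A


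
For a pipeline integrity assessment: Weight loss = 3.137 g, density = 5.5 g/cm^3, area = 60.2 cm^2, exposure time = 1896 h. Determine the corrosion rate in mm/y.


Apply the mm/y weight-loss relation: CR = 87600 * W / (D * A * T)
Numerator: 87600 * 3.137 = 274801.2
Denominator: 5.5 * 60.2 * 1896 = 627765.6
CR = 274801.2 / 627765.6 = 0.437745 mm/y

0.437745 mm/y


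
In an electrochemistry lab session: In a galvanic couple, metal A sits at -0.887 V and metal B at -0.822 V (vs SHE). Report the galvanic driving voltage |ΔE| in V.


Driving voltage is the absolute potential difference.
|ΔE| = |-0.887 − (-0.822)| = 0.065 V

0.065 V


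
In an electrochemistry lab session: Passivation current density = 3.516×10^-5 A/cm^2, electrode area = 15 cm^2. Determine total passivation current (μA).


I = i_pass * A, then convert A → μA (×10^6)
I = 3.516×10^-5 * 15 * 10^6 = 527.4 μA

527.4 μA


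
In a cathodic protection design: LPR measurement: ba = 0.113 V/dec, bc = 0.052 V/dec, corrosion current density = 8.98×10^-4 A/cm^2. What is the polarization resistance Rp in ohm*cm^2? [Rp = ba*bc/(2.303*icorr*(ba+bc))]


Apply the Stern-Geary equation: Rp = ba*bc / (2.303*icorr*(ba+bc))
ba*bc = 0.113*0.052 = 0.005876
ba+bc = 0.165; 2.303*icorr*(ba+bc) = 2.303*8.98×10^-4*0.165 = 3.4123551×10^-4
Rp = 0.005876 / 3.4123551×10^-4 = 17.2 ohm*cm^2

17.2 ohm*cm^2


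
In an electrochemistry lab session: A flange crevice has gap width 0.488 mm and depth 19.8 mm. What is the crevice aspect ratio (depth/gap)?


Aspect ratio = depth / gap
Ratio = 19.8 / 0.488 = 40.6

40.6


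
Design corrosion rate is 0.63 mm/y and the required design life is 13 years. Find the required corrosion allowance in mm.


Corrosion allowance = CR × design life
CA = 0.63 * 13 = 8.19 mm

8.19 mm


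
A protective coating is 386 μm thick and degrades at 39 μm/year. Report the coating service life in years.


Service life = thickness / degradation rate
Life = 386 / 39 = 9.9 years

9.9 years


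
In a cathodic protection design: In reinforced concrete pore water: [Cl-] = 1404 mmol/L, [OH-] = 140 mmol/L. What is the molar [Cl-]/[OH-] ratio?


Threshold parameter = [Cl-] / [OH-] (molar basis; both in mmol/L, so units cancel)
Ratio = 1404 / 140 = 10.03

10.03


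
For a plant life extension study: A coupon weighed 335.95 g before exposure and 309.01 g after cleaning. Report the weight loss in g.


Weight loss = initial − final
WL = 335.95 − 309.01 = 26.94 g

26.94 g


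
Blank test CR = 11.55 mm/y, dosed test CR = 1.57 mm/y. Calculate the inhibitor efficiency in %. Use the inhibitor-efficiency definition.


Apply the inhibitor-efficiency definition: IE = (CR_blank − CR_inh)/CR_blank × 100
IE = (11.55 − 1.57) / 11.55 × 100
IE = 9.98 / 11.55 × 100 = 86.4 %

86.4 %


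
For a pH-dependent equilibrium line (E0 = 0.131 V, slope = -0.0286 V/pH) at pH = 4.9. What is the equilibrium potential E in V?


Apply the Pourbaix line equation: E = E0 + slope*pH
E = 0.131 + (-0.0286)*4.9 = 0.131 + (-0.14014) = -0.00914 V
Rounded to 3 decimal places: E = -0.009 V

-0.009 V


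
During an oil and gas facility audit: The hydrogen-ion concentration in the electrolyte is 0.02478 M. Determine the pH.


pH = −log10[H+]
pH = −log10(0.02478) = 1.61

1.61


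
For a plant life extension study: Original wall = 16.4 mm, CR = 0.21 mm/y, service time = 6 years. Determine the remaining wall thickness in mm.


Remaining wall = original − CR × time
t = 16.4 − 0.21*6 = 16.4 − 1.26 = 15.14 mm

15.14 mm


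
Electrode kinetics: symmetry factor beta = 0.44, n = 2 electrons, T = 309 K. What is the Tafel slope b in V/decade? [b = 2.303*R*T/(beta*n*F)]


Apply the Tafel slope relation: b = 2.303*R*T/(beta*n*F)
Numerator: 2.303 * 8.314 * 309 = 5916.47
Denominator: 0.44 * 2 * 96485 = 84906.8
b = 5916.47 / 84906.8 = 0.0697 V/decade

0.0697 V/decade


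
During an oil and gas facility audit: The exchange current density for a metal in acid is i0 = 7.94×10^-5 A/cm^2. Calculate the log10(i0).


i0 = 7.94×10^-5 A/cm^2
log10(i0) = -4.1

-4.1


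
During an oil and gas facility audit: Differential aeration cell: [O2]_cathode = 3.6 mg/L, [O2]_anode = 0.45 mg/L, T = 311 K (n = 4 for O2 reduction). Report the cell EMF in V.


Apply the Nernst concentration-cell relation: E = (RT/nF)*ln(C_cathode/C_anode)
RT/nF = 8.314*311/(4*96485) = 0.00669963 V
ln(3.6/0.45) = 2.07944
E = 0.00669963 * 2.07944 = 0.01393 V

0.01393 V


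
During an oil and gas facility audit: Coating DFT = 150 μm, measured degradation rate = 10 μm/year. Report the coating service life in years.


Service life = thickness / degradation rate
Life = 150 / 10 = 15.0 years

15.0 years


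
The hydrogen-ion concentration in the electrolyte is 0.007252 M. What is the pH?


pH = −log10[H+]
pH = −log10(0.007252) = 2.14

2.14


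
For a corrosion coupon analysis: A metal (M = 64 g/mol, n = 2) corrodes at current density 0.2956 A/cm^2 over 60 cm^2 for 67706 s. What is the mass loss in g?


Apply Faraday's law: m = i*A*t*M / (n*F)
Total charge passed Q = i*A*t = 0.2956*60*67706 = 1200833.616 C
m = Q*M/(n*F) = 1200833.616*64/(2*96485) = 398.2658 g

398.2658 g


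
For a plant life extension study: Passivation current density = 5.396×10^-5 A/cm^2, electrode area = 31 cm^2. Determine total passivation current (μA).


I = i_pass * A, then convert A → μA (×10^6)
I = 5.396×10^-5 * 31 * 10^6 = 1672.76 μA

1672.76 μA


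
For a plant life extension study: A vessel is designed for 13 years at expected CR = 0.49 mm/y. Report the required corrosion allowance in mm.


Corrosion allowance = CR × design life
CA = 0.49 * 13 = 6.37 mm

6.37 mm


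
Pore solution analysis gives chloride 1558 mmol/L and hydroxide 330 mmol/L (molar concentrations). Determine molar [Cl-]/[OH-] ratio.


Threshold parameter = [Cl-] / [OH-] (molar basis; both in mmol/L, so units cancel)
Ratio = 1558 / 330 = 4.72

4.72


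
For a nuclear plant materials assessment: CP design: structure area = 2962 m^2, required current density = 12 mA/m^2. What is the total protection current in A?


I = area * current density, then convert mA → A (÷1000)
I = 2962 * 12 / 1000 = 35.54 A

35.54 A


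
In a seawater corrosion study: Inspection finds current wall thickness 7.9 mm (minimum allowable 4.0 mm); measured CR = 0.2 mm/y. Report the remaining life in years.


Apply the remaining-life relation: RL = (t_current − t_min) / CR
RL = (7.9 − 4.0) / 0.2 = 3.9 / 0.2 = 19.5 years

19.5 years


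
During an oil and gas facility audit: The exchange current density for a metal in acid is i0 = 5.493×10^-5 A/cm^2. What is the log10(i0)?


i0 = 5.493×10^-5 A/cm^2
log10(i0) = -4.26

-4.26


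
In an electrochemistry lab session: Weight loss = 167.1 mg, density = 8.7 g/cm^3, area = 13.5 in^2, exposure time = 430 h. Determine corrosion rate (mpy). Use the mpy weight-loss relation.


Apply the mpy weight-loss relation: CR = 534 * W / (D * A * T)
Numerator: 534 * 167.1 = 89231.4
Denominator: 8.7 * 13.5 * 430 = 50503.5
CR = 89231.4 / 50503.5 = 1.7668 mpy

1.7668 mpy


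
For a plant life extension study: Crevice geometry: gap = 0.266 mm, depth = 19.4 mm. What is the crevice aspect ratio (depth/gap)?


Aspect ratio = depth / gap
Ratio = 19.4 / 0.266 = 72.9

72.9


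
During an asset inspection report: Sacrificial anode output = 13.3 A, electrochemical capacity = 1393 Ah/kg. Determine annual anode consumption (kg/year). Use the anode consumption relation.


Annual consumption = current * hours per year / capacity
Rate = 13.3 * 8760 / 1393 = 83.6 kg/year

83.6 kg/year


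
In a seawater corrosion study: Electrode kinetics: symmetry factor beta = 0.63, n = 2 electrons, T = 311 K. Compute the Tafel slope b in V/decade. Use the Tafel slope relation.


Apply the Tafel slope relation: b = 2.303*R*T/(beta*n*F)
Numerator: 2.303 * 8.314 * 311 = 5954.76
Denominator: 0.63 * 2 * 96485 = 121571.1
b = 5954.76 / 121571.1 = 0.049 V/decade

0.049 V/decade


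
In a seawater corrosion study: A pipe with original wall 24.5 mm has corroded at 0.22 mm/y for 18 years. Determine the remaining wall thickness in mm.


Remaining wall = original − CR × time
t = 24.5 − 0.22*18 = 24.5 − 3.96 = 20.54 mm

20.54 mm


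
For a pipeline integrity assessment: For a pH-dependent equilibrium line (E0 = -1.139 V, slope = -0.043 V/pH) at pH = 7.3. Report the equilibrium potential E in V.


Apply the Pourbaix line equation: E = E0 + slope*pH
E = -1.139 + (-0.043)*7.3 = -1.139 + (-0.3139) = -1.4529 V
Rounded to 4 decimal places: E = -1.4529 V

-1.4529 V


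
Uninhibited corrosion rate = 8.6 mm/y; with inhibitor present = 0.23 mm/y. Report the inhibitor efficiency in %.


Apply the inhibitor-efficiency definition: IE = (CR_blank − CR_inh)/CR_blank × 100
IE = (8.6 − 0.23) / 8.6 × 100
IE = 8.37 / 8.6 × 100 = 97.3 %

97.3 %


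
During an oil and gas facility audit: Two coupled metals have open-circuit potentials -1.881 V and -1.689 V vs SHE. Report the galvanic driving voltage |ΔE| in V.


Driving voltage is the absolute potential difference.
|ΔE| = |-1.881 − (-1.689)| = 0.192 V

0.192 V


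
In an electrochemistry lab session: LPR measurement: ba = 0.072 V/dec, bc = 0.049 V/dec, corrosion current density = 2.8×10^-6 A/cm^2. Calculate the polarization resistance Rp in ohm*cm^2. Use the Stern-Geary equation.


Apply the Stern-Geary equation: Rp = ba*bc / (2.303*icorr*(ba+bc))
ba*bc = 0.072*0.049 = 0.003528
ba+bc = 0.121; 2.303*icorr*(ba+bc) = 2.303*2.8×10^-6*0.121 = 7.802564×10^-7
Rp = 0.003528 / 7.802564×10^-7 = 4521.59 ohm*cm^2

4521.59 ohm*cm^2


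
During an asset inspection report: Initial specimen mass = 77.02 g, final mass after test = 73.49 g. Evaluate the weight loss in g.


Weight loss = initial − final
WL = 77.02 − 73.49 = 3.53 g

3.53 g


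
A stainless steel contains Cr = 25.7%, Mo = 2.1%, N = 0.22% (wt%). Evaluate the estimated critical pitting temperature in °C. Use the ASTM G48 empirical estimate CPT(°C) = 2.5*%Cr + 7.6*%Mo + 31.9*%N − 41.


Apply the ASTM G48 empirical CPT estimate: CPT(°C) = 2.5*%Cr + 7.6*%Mo + 31.9*%N − 41
2.5*25.7 = 64.25; 7.6*2.1 = 15.96; 31.9*0.22 = 7.018
CPT = 64.25 + 15.96 + 7.018 − 41 = 46.228 °C
Rounded to 0.1 °C: CPT ≈ 46.2 °C

46.2 °C


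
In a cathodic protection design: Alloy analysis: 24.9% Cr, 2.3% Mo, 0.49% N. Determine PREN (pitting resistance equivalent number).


Apply the PREN formula: PREN = Cr + 3.3*Mo + 16*N
PREN = 24.9 + 3.3*2.3 + 16*0.49
PREN = 24.9 + 7.59 + 7.84 = 40.33

40.33


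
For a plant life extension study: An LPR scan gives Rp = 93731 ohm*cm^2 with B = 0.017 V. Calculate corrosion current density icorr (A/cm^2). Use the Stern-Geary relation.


Apply the Stern-Geary relation: icorr = B / Rp
icorr = 0.017 / 93731 = 1.814×10^-7 A/cm^2

1.814×10^-7 A/cm^2


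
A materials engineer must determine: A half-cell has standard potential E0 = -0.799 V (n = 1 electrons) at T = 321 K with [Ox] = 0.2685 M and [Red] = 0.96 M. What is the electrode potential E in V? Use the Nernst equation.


Apply the Nernst equation: E = E0 + (RT/nF)*ln([Ox]/[Red])
Step 1: RT/nF = 8.314*321/(1*96485) = 0.0276602 V
Step 2: [Ox]/[Red] = 0.2685/0.96 = 0.279688
Step 3: ln(0.279688) = -1.274081
Step 4: correction = 0.0276602 * -1.274081 = -0.035 V
E = -0.799 + -0.035 = -0.834 V

-0.834 V


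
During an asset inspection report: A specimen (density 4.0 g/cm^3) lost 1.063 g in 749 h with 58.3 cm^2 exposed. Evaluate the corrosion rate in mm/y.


Apply the mm/y weight-loss relation: CR = 87600 * W / (D * A * T)
Numerator: 87600 * 1.063 = 93118.8
Denominator: 4.0 * 58.3 * 749 = 174666.8
CR = 93118.8 / 174666.8 = 0.5331 mm/y

0.5331 mm/y


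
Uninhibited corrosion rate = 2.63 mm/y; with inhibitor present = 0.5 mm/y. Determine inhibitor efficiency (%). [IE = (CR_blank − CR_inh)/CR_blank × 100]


Apply the inhibitor-efficiency definition: IE = (CR_blank − CR_inh)/CR_blank × 100
IE = (2.63 − 0.5) / 2.63 × 100
IE = 2.13 / 2.63 × 100 = 81.0 %

81.0 %


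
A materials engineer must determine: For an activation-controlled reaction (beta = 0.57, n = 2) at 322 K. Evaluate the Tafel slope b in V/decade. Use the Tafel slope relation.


Apply the Tafel slope relation: b = 2.303*R*T/(beta*n*F)
Numerator: 2.303 * 8.314 * 322 = 6165.38
Denominator: 0.57 * 2 * 96485 = 109992.9
b = 6165.38 / 109992.9 = 0.0561 V/decade

0.0561 V/decade


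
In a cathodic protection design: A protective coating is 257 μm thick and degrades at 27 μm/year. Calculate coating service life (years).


Service life = thickness / degradation rate
Life = 257 / 27 = 9.5 years

9.5 years


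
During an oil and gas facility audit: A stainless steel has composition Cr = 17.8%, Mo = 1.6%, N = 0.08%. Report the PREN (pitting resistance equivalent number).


Apply the PREN formula: PREN = Cr + 3.3*Mo + 16*N
PREN = 17.8 + 3.3*1.6 + 16*0.08
PREN = 17.8 + 5.28 + 1.28 = 24.36

24.36


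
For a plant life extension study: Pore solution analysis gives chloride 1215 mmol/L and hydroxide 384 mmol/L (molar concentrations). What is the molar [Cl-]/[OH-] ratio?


Threshold parameter = [Cl-] / [OH-] (molar basis; both in mmol/L, so units cancel)
Ratio = 1215 / 384 = 3.16

3.16


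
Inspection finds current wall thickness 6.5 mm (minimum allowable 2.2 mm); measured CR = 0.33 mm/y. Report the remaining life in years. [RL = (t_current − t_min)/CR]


Apply the remaining-life relation: RL = (t_current − t_min) / CR
RL = (6.5 − 2.2) / 0.33 = 4.3 / 0.33 = 13.0 years

13.0 years


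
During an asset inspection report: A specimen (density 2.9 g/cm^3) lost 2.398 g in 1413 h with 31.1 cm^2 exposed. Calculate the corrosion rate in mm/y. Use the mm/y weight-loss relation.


Apply the mm/y weight-loss relation: CR = 87600 * W / (D * A * T)
Numerator: 87600 * 2.398 = 210064.8
Denominator: 2.9 * 31.1 * 1413 = 127438.47
CR = 210064.8 / 127438.47 = 1.648363 mm/y

1.648363 mm/y


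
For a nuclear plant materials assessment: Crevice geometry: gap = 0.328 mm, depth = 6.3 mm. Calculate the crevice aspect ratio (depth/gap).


Aspect ratio = depth / gap
Ratio = 6.3 / 0.328 = 19.2

19.2


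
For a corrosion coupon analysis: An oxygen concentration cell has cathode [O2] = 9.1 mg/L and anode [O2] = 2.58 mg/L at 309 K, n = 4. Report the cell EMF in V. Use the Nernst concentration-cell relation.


Apply the Nernst concentration-cell relation: E = (RT/nF)*ln(C_cathode/C_anode)
RT/nF = 8.314*309/(4*96485) = 0.00665654 V
ln(9.1/2.58) = 1.26049
E = 0.00665654 * 1.26049 = 0.00839 V

0.00839 V


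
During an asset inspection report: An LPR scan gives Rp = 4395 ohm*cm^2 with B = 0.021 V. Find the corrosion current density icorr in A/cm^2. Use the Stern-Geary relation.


Apply the Stern-Geary relation: icorr = B / Rp
icorr = 0.021 / 4395 = 4.778×10^-6 A/cm^2

4.778×10^-6 A/cm^2


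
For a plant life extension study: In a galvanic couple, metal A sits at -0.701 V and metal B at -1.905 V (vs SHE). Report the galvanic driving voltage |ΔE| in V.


Driving voltage is the absolute potential difference.
|ΔE| = |-0.701 − (-1.905)| = 1.204 V

1.204 V


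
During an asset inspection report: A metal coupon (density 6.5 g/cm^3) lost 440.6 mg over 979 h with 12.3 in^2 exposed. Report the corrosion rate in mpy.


Apply the mpy weight-loss relation: CR = 534 * W / (D * A * T)
Numerator: 534 * 440.6 = 235280.4
Denominator: 6.5 * 12.3 * 979 = 78271.05
CR = 235280.4 / 78271.05 = 3.006 mpy

3.006 mpy


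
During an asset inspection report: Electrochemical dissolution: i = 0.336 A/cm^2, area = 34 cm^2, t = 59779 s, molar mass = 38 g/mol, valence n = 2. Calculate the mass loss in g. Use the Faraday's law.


Apply Faraday's law: m = i*A*t*M / (n*F)
Total charge passed Q = i*A*t = 0.336*34*59779 = 682915.296 C
m = Q*M/(n*F) = 682915.296*38/(2*96485) = 134.481 g

134.481 g


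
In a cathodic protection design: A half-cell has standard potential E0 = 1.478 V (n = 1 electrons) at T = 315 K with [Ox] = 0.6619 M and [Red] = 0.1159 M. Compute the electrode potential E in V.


Apply the Nernst equation: E = E0 + (RT/nF)*ln([Ox]/[Red])
Step 1: RT/nF = 8.314*315/(1*96485) = 0.02714318 V
Step 2: [Ox]/[Red] = 0.6619/0.1159 = 5.710958
Step 3: ln(5.710958) = 1.742387
Step 4: correction = 0.02714318 * 1.742387 = 0.0473 V
E = 1.478 + 0.0473 = 1.5253 V

1.5253 V


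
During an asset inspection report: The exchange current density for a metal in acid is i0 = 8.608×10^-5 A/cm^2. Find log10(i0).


i0 = 8.608×10^-5 A/cm^2
log10(i0) = -4.065

-4.065


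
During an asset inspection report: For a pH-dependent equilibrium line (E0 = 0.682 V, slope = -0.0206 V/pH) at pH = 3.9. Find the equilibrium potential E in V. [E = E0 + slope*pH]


Apply the Pourbaix line equation: E = E0 + slope*pH
E = 0.682 + (-0.0206)*3.9 = 0.682 + (-0.08034) = 0.60166 V
Rounded to 3 decimal places: E = 0.602 V

0.602 V


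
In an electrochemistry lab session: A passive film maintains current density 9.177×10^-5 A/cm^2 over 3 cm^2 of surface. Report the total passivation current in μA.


I = i_pass * A, then convert A → μA (×10^6)
I = 9.177×10^-5 * 3 * 10^6 = 275.31 μA

275.31 μA


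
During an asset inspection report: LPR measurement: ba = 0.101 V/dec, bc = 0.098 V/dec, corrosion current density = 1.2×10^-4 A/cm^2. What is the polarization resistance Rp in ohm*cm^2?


Apply the Stern-Geary equation: Rp = ba*bc / (2.303*icorr*(ba+bc))
ba*bc = 0.101*0.098 = 0.009898
ba+bc = 0.199; 2.303*icorr*(ba+bc) = 2.303*1.2×10^-4*0.199 = 5.499564×10^-5
Rp = 0.009898 / 5.499564×10^-5 = 180.0 ohm*cm^2

180.0 ohm*cm^2


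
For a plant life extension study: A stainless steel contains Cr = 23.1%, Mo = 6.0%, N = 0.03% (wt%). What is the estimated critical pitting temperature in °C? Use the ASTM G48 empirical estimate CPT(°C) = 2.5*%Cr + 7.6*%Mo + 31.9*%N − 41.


Apply the ASTM G48 empirical CPT estimate: CPT(°C) = 2.5*%Cr + 7.6*%Mo + 31.9*%N − 41
2.5*23.1 = 57.75; 7.6*6.0 = 45.6; 31.9*0.03 = 0.957
CPT = 57.75 + 45.6 + 0.957 − 41 = 63.307 °C
Rounded to 0.1 °C: CPT ≈ 63.3 °C

63.3 °C


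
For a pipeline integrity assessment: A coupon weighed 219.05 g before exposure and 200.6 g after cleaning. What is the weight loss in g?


Weight loss = initial − final
WL = 219.05 − 200.6 = 18.45 g

18.45 g


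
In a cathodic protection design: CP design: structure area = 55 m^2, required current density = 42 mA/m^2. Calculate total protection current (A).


I = area * current density, then convert mA → A (÷1000)
I = 55 * 42 / 1000 = 2.31 A

2.31 A


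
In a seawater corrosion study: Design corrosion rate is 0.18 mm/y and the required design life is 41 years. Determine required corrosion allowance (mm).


Corrosion allowance = CR × design life
CA = 0.18 * 41 = 7.38 mm

7.38 mm


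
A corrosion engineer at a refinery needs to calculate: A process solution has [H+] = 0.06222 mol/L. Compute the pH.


pH = −log10[H+]
pH = −log10(0.06222) = 1.21

1.21


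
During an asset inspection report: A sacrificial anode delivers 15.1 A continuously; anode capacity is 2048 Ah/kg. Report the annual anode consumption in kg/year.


Annual consumption = current * hours per year / capacity
Rate = 15.1 * 8760 / 2048 = 64.6 kg/year

64.6 kg/year


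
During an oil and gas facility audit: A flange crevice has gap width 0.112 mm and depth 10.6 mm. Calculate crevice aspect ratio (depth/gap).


Aspect ratio = depth / gap
Ratio = 10.6 / 0.112 = 94.6

94.6


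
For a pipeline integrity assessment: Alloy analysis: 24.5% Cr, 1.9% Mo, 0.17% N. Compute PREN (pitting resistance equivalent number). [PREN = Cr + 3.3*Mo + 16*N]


Apply the PREN formula: PREN = Cr + 3.3*Mo + 16*N
PREN = 24.5 + 3.3*1.9 + 16*0.17
PREN = 24.5 + 6.27 + 2.72 = 33.49

33.49


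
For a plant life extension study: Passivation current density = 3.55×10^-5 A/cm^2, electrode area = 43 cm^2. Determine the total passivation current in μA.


I = i_pass * A, then convert A → μA (×10^6)
I = 3.55×10^-5 * 43 * 10^6 = 1526.5 μA

1526.5 μA


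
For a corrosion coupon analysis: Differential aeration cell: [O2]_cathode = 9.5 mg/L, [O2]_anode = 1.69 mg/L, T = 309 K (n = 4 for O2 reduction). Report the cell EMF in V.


Apply the Nernst concentration-cell relation: E = (RT/nF)*ln(C_cathode/C_anode)
RT/nF = 8.314*309/(4*96485) = 0.00665654 V
ln(9.5/1.69) = 1.72656
E = 0.00665654 * 1.72656 = 0.01149 V

0.01149 V


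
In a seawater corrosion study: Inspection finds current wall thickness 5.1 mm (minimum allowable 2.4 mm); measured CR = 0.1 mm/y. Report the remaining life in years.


Apply the remaining-life relation: RL = (t_current − t_min) / CR
RL = (5.1 − 2.4) / 0.1 = 2.7 / 0.1 = 27.0 years

27.0 years


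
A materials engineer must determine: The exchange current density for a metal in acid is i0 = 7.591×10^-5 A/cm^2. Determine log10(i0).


i0 = 7.591×10^-5 A/cm^2
log10(i0) = -4.12

-4.12


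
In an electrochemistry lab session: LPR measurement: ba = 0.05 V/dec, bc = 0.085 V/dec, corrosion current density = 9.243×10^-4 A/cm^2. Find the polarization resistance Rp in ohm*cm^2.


Apply the Stern-Geary equation: Rp = ba*bc / (2.303*icorr*(ba+bc))
ba*bc = 0.05*0.085 = 0.00425
ba+bc = 0.135; 2.303*icorr*(ba+bc) = 2.303*9.243×10^-4*0.135 = 2.8736949×10^-4
Rp = 0.00425 / 2.8736949×10^-4 = 14.79 ohm*cm^2

14.79 ohm*cm^2


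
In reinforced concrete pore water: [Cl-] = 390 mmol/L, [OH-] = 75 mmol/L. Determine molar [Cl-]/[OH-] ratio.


Threshold parameter = [Cl-] / [OH-] (molar basis; both in mmol/L, so units cancel)
Ratio = 390 / 75 = 5.2

5.2


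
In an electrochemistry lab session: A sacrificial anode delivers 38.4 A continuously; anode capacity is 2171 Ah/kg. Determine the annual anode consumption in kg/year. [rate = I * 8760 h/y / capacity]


Annual consumption = current * hours per year / capacity
Rate = 38.4 * 8760 / 2171 = 154.9 kg/year

154.9 kg/year


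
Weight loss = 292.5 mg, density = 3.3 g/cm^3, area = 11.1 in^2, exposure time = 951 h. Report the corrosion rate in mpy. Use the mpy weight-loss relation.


Apply the mpy weight-loss relation: CR = 534 * W / (D * A * T)
Numerator: 534 * 292.5 = 156195.0
Denominator: 3.3 * 11.1 * 951 = 34835.13
CR = 156195.0 / 34835.13 = 4.4838 mpy

4.4838 mpy


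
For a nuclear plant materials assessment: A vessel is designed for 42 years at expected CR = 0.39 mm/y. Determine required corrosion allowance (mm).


Corrosion allowance = CR × design life
CA = 0.39 * 42 = 16.38 mm

16.38 mm


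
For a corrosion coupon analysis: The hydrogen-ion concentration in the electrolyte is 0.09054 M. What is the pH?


pH = −log10[H+]
pH = −log10(0.09054) = 1.04

1.04


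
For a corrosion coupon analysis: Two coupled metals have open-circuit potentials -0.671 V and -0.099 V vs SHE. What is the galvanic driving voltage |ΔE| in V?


Driving voltage is the absolute potential difference.
|ΔE| = |-0.671 − (-0.099)| = 0.572 V

0.572 V


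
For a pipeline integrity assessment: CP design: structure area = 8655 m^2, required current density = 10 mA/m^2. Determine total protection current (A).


I = area * current density, then convert mA → A (÷1000)
I = 8655 * 10 / 1000 = 86.55 A

86.55 A


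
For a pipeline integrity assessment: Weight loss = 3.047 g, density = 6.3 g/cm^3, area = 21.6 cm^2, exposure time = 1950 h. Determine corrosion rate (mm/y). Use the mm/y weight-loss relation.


Apply the mm/y weight-loss relation: CR = 87600 * W / (D * A * T)
Numerator: 87600 * 3.047 = 266917.2
Denominator: 6.3 * 21.6 * 1950 = 265356.0
CR = 266917.2 / 265356.0 = 1.0059 mm/y

1.0059 mm/y


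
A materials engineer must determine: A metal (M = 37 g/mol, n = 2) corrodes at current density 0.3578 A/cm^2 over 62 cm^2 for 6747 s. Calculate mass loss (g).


Apply Faraday's law: m = i*A*t*M / (n*F)
Total charge passed Q = i*A*t = 0.3578*62*6747 = 149672.7492 C
m = Q*M/(n*F) = 149672.7492*37/(2*96485) = 28.6982 g

28.6982 g


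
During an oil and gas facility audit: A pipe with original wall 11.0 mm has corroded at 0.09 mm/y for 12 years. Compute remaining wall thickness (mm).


Remaining wall = original − CR × time
t = 11.0 − 0.09*12 = 11.0 − 1.08 = 9.92 mm

9.92 mm


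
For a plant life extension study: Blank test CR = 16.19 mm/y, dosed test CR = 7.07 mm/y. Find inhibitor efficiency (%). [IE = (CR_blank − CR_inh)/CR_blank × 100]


Apply the inhibitor-efficiency definition: IE = (CR_blank − CR_inh)/CR_blank × 100
IE = (16.19 − 7.07) / 16.19 × 100
IE = 9.12 / 16.19 × 100 = 56.3 %

56.3 %
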